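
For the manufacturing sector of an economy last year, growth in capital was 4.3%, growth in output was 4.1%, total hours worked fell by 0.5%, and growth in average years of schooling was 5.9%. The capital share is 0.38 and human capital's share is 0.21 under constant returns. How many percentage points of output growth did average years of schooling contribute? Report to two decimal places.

1.24 pp

Contribution = share × growth = 0.21 × 5.9 = 1.239 pp.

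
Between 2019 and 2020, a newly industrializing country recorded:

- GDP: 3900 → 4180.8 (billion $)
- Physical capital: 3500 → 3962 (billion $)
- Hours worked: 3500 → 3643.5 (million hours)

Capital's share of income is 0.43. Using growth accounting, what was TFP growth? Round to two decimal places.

-0.81%

GDP growth = (4180.8 − 3900) / 3900 = 7.2%.
Physical capital growth = (3962 − 3500) / 3500 = 13.2%.
Hours worked growth = (3643.5 − 3500) / 3500 = 4.1%.
Labor's share = 1 − 0.43 = 0.57.
Physical capital: 0.43 × 13.2 = 5.676 pp.
Hours worked: 0.57 × 4.1 = 2.337 pp.
TFP growth = 7.2 − 8.013 = -0.813%.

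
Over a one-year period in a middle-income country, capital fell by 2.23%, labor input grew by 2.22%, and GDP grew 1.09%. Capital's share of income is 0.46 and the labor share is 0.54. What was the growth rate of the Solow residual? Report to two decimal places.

The Solow residual growth was 0.92%.

Labor's share = 1 − 0.46 = 0.54.
Capital: 0.46 × (-2.23) = -1.0258 pp.
Labor input: 0.54 × 2.22 = 1.1988 pp.
TFP growth = 1.09 − 0.173 = 0.917%.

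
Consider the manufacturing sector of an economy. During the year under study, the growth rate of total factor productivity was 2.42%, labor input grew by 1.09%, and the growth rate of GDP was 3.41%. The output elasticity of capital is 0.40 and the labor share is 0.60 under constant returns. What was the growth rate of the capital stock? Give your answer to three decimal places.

Labor's share = 1 − 0.4 = 0.6.
gY = gA + 0.6×1.09 + 0.4×g.
0.4×g = 3.41 − 2.42 − 0.654 = 0.336.
g = 0.336 / 0.4 = 0.84%.

0.840%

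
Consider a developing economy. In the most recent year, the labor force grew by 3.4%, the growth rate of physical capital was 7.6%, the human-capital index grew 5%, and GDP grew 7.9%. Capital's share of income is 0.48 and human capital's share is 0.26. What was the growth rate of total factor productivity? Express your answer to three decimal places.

2.068%

Labor's share = 1 − 0.48 − 0.26 = 0.26.
Physical capital: 0.48 × 7.6 = 3.648 pp.
The human-capital index: 0.26 × 5 = 1.3 pp.
The labor force: 0.26 × 3.4 = 0.884 pp.
TFP growth = 7.9 − 5.832 = 2.068%.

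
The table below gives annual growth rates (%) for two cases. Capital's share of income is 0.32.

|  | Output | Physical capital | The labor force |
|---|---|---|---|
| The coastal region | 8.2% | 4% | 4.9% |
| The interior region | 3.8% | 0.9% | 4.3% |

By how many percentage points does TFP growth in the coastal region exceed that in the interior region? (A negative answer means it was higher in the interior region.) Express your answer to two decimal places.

Labor's share = 1 − 0.32 = 0.68.
The coastal region: TFP = 8.2 − 1.28 − 3.332 = 3.588%.
The interior region: TFP = 3.8 − 0.288 − 2.924 = 0.588%.
Difference = 3.588 − (0.588) = 3 pp.

3.00 percentage points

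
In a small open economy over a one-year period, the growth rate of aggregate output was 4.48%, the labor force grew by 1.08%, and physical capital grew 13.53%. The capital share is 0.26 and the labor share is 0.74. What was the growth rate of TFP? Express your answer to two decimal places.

Labor's share = 1 − 0.26 = 0.74.
Physical capital: 0.26 × 13.53 = 3.5178 pp.
The labor force: 0.74 × 1.08 = 0.7992 pp.
TFP growth = 4.48 − 4.317 = 0.163%.

TFP grew 0.16%.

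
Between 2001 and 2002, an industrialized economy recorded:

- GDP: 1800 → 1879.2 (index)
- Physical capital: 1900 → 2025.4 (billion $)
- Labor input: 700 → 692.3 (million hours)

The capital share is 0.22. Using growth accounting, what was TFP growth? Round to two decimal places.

3.81%

GDP growth = (1879.2 − 1800) / 1800 = 4.4%.
Physical capital growth = (2025.4 − 1900) / 1900 = 6.6%.
Labor input growth = (692.3 − 700) / 700 = -1.1%.
Labor's share = 1 − 0.22 = 0.78.
Physical capital: 0.22 × 6.6 = 1.452 pp.
Labor input: 0.78 × (-1.1) = -0.858 pp.
TFP growth = 4.4 − 0.594 = 3.806%.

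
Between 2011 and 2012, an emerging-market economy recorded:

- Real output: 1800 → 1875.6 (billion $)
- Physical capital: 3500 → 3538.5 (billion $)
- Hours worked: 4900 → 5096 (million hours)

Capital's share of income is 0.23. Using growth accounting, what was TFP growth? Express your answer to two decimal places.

Real output growth = (1875.6 − 1800) / 1800 = 4.2%.
Physical capital growth = (3538.5 − 3500) / 3500 = 1.1%.
Hours worked growth = (5096 − 4900) / 4900 = 4%.
Labor's share = 1 − 0.23 = 0.77.
Physical capital: 0.23 × 1.1 = 0.253 pp.
Hours worked: 0.77 × 4 = 3.08 pp.
TFP growth = 4.2 − 3.333 = 0.867%.

0.87%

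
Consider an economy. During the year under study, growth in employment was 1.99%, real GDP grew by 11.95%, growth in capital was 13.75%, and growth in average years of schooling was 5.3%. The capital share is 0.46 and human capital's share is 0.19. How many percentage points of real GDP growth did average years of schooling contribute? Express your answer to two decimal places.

Contribution = share × growth = 0.19 × 5.3 = 1.007 pp.

1.01 pp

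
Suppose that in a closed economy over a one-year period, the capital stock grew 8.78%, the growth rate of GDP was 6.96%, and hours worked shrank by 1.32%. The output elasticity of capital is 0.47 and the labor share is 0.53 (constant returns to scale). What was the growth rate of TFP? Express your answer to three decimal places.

TFP grew 3.533%.

Labor's share = 1 − 0.47 = 0.53.
The capital stock: 0.47 × 8.78 = 4.1266 pp.
Hours worked: 0.53 × (-1.32) = -0.6996 pp.
TFP growth = 6.96 − 3.427 = 3.533%.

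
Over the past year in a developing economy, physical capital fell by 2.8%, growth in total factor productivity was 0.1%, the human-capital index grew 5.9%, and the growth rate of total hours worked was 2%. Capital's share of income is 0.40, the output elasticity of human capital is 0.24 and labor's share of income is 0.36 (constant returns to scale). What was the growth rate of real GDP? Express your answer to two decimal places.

Labor's share = 1 − 0.4 − 0.24 = 0.36.
Physical capital: 0.4 × (-2.8) = -1.12 pp.
The human-capital index: 0.24 × 5.9 = 1.416 pp.
Total hours worked: 0.36 × 2 = 0.72 pp.
Output growth = 0.1 + 1.016 = 1.116%.

1.12%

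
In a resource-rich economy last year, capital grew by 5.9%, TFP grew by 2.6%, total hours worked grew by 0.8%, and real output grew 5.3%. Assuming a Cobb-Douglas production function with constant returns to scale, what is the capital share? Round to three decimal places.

The capital share is 0.373.

gY = gA + α·gK + (1−α)·gL, so gY − gA − gL = α(gK − gL).
5.3 − 2.6 − 0.8 = α × (5.9 − 0.8).
1.9 = 5.1 α, so α = 0.37255.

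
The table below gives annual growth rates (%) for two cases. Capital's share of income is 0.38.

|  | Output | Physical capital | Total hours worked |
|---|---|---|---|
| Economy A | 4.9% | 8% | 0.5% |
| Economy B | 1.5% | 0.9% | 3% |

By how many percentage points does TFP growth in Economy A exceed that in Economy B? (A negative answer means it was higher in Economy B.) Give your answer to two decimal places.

Labor's share = 1 − 0.38 = 0.62.
Economy A: TFP = 4.9 − 3.04 − 0.31 = 1.55%.
Economy B: TFP = 1.5 − 0.342 − 1.86 = -0.702%.
Difference = 1.55 − (-0.702) = 2.252 pp.

2.25 percentage points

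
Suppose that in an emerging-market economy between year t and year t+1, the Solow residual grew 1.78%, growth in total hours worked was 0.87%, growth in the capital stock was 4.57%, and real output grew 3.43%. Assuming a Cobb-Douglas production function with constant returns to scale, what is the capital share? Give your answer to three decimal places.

gY = gA + α·gK + (1−α)·gL, so gY − gA − gL = α(gK − gL).
3.43 − 1.78 − 0.87 = α × (4.57 − 0.87).
0.78 = 3.7 α, so α = 0.21081.

α = 0.211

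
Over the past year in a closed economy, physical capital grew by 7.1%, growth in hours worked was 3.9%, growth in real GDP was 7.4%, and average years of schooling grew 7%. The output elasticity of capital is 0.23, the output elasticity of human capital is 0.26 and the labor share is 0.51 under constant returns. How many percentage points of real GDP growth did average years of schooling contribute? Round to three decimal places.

1.820 pp

Contribution = share × growth = 0.26 × 7 = 1.82 pp.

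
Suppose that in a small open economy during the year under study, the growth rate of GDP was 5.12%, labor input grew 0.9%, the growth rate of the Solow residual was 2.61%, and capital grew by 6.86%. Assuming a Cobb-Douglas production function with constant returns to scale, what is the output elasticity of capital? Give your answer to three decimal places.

gY = gA + α·gK + (1−α)·gL, so gY − gA − gL = α(gK − gL).
5.12 − 2.61 − 0.9 = α × (6.86 − 0.9).
1.61 = 5.96 α, so α = 0.27013.

0.270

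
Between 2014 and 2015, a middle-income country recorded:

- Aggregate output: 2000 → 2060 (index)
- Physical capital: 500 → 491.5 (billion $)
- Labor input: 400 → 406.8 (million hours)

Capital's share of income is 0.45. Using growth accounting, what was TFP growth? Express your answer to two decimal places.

Aggregate output growth = (2060 − 2000) / 2000 = 3%.
Physical capital growth = (491.5 − 500) / 500 = -1.7%.
Labor input growth = (406.8 − 400) / 400 = 1.7%.
Labor's share = 1 − 0.45 = 0.55.
Physical capital: 0.45 × (-1.7) = -0.765 pp.
Labor input: 0.55 × 1.7 = 0.935 pp.
TFP growth = 3 − 0.17 = 2.83%.

2.83%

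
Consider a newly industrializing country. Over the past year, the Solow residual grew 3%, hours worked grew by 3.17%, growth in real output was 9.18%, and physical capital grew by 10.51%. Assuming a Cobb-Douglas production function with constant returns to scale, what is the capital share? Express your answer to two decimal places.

gY = gA + α·gK + (1−α)·gL, so gY − gA − gL = α(gK − gL).
9.18 − 3 − 3.17 = α × (10.51 − 3.17).
3.01 = 7.34 α, so α = 0.4101.

α = 0.41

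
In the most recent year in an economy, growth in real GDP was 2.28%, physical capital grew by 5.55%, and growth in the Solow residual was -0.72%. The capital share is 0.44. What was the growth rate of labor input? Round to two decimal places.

Labor's share = 1 − 0.44 = 0.56.
gY = gA + 0.44×5.55 + 0.56×g.
0.56×g = 2.28 + 0.72 − 2.442 = 0.558.
g = 0.558 / 0.56 = 0.9964%.

1.00%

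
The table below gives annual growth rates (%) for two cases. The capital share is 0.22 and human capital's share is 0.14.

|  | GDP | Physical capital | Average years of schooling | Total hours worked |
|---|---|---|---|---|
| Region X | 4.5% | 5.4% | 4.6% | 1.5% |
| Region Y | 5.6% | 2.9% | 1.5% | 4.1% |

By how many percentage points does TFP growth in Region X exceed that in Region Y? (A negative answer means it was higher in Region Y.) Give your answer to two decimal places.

-0.42 percentage points

Labor's share = 1 − 0.22 − 0.14 = 0.64.
Region X: TFP = 4.5 − 1.188 − 0.644 − 0.96 = 1.708%.
Region Y: TFP = 5.6 − 0.638 − 0.21 − 2.624 = 2.128%.
Difference = 1.708 − (2.128) = -0.42 pp.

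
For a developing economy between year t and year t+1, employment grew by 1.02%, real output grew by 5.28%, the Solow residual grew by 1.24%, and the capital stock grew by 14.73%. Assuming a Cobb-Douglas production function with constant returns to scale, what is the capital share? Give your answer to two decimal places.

The capital share is 0.22.

gY = gA + α·gK + (1−α)·gL, so gY − gA − gL = α(gK − gL).
5.28 − 1.24 − 1.02 = α × (14.73 − 1.02).
3.02 = 13.71 α, so α = 0.2203.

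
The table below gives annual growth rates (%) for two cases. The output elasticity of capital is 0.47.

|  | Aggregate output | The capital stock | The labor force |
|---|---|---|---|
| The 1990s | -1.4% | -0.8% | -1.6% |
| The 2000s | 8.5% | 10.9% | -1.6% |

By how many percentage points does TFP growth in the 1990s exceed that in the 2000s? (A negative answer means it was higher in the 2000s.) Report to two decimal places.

Labor's share = 1 − 0.47 = 0.53.
The 1990s: TFP = -1.4 + 0.376 + 0.848 = -0.176%.
The 2000s: TFP = 8.5 − 5.123 + 0.848 = 4.225%.
Difference = -0.176 − (4.225) = -4.401 pp.

-4.40 percentage points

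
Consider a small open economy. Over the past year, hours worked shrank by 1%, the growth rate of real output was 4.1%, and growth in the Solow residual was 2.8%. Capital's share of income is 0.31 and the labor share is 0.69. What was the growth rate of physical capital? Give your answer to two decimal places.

Labor's share = 1 − 0.31 = 0.69.
gY = gA + 0.69×(-1) + 0.31×g.
0.31×g = 4.1 − 2.8 + 0.69 = 1.99.
g = 1.99 / 0.31 = 6.4194%.

6.42%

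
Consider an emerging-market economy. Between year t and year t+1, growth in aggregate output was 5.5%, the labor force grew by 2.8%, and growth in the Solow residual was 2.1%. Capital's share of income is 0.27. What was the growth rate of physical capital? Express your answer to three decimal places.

Labor's share = 1 − 0.27 = 0.73.
gY = gA + 0.73×2.8 + 0.27×g.
0.27×g = 5.5 − 2.1 − 2.044 = 1.356.
g = 1.356 / 0.27 = 5.02222%.

5.022%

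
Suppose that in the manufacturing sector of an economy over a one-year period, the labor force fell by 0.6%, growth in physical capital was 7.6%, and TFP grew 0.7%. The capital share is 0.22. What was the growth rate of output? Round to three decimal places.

Output grew 1.904%.

Labor's share = 1 − 0.22 = 0.78.
Physical capital: 0.22 × 7.6 = 1.672 pp.
The labor force: 0.78 × (-0.6) = -0.468 pp.
Output growth = 0.7 + 1.204 = 1.904%.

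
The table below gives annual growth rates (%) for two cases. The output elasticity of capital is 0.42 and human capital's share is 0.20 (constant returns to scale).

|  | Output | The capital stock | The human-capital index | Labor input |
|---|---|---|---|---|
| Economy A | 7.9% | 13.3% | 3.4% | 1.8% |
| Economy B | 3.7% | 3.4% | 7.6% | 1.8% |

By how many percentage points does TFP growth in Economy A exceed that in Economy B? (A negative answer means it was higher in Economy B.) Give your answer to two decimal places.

0.88 percentage points

Labor's share = 1 − 0.42 − 0.2 = 0.38.
Economy A: TFP = 7.9 − 5.586 − 0.68 − 0.684 = 0.95%.
Economy B: TFP = 3.7 − 1.428 − 1.52 − 0.684 = 0.068%.
Difference = 0.95 − (0.068) = 0.882 pp.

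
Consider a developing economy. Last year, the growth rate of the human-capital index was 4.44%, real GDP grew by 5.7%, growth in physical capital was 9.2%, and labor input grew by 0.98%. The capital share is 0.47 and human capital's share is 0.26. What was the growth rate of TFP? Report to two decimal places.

-0.04%

Labor's share = 1 − 0.47 − 0.26 = 0.27.
Physical capital: 0.47 × 9.2 = 4.324 pp.
The human-capital index: 0.26 × 4.44 = 1.1544 pp.
Labor input: 0.27 × 0.98 = 0.2646 pp.
TFP growth = 5.7 − 5.743 = -0.043%.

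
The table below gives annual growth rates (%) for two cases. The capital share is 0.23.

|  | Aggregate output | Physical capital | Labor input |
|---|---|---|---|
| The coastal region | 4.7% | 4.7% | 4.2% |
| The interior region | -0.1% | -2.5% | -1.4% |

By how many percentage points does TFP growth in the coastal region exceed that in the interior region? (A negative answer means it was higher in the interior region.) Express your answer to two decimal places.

-1.17 percentage points

Labor's share = 1 − 0.23 = 0.77.
The coastal region: TFP = 4.7 − 1.081 − 3.234 = 0.385%.
The interior region: TFP = -0.1 + 0.575 + 1.078 = 1.553%.
Difference = 0.385 − (1.553) = -1.168 pp.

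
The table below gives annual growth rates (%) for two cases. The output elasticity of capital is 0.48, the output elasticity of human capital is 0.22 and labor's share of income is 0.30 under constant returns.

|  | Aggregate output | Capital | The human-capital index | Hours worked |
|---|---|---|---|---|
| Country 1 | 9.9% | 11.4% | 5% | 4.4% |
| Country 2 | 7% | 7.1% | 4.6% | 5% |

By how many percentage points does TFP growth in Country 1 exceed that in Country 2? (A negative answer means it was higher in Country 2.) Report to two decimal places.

0.93 percentage points

Labor's share = 1 − 0.48 − 0.22 = 0.3.
Country 1: TFP = 9.9 − 5.472 − 1.1 − 1.32 = 2.008%.
Country 2: TFP = 7 − 3.408 − 1.012 − 1.5 = 1.08%.
Difference = 2.008 − (1.08) = 0.928 pp.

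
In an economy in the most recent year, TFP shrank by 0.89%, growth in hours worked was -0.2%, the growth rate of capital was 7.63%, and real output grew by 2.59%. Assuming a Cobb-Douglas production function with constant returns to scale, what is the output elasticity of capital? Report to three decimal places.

gY = gA + α·gK + (1−α)·gL, so gY − gA − gL = α(gK − gL).
2.59 + 0.89 + 0.2 = α × (7.63 − (-0.2)).
3.68 = 7.83 α, so α = 0.46999.

0.470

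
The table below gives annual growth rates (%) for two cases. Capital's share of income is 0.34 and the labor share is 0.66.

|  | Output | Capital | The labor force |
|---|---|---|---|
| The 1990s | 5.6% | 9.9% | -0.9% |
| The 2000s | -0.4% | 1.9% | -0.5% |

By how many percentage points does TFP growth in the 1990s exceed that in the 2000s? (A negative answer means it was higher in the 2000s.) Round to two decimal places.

3.54 percentage points

Labor's share = 1 − 0.34 = 0.66.
The 1990s: TFP = 5.6 − 3.366 + 0.594 = 2.828%.
The 2000s: TFP = -0.4 − 0.646 + 0.33 = -0.716%.
Difference = 2.828 − (-0.716) = 3.544 pp.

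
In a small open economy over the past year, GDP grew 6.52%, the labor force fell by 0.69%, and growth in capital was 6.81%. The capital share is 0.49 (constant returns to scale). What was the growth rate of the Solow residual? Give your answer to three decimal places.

3.535%

Labor's share = 1 − 0.49 = 0.51.
Capital: 0.49 × 6.81 = 3.3369 pp.
The labor force: 0.51 × (-0.69) = -0.3519 pp.
TFP growth = 6.52 − 2.985 = 3.535%.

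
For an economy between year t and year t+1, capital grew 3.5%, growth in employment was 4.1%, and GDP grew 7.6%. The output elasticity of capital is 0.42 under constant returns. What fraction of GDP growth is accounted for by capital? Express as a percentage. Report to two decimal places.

Capital contributed 0.42 × 3.5 = 1.47 pp.
Share of growth = 1.47 / 7.6 × 100 = 19.3421%.

Capital accounted for 19.34% of growth.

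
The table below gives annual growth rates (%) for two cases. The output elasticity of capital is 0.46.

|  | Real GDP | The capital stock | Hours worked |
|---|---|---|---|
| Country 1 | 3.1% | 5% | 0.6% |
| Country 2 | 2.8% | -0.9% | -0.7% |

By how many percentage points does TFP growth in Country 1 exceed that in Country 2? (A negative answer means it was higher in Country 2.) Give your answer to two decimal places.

-3.12 percentage points

Labor's share = 1 − 0.46 = 0.54.
Country 1: TFP = 3.1 − 2.3 − 0.324 = 0.476%.
Country 2: TFP = 2.8 + 0.414 + 0.378 = 3.592%.
Difference = 0.476 − (3.592) = -3.116 pp.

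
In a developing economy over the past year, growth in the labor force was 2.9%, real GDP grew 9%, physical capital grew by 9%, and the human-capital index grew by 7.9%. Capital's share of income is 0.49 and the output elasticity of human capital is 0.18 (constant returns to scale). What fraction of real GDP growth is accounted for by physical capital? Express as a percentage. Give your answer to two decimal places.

Physical capital contributed 0.49 × 9 = 4.41 pp.
Share of growth = 4.41 / 9 × 100 = 49%.

Physical capital accounted for 49.00% of growth.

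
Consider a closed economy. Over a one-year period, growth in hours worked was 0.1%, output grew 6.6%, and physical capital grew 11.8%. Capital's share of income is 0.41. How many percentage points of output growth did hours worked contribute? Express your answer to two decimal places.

Labor's share = 1 − 0.41 = 0.59.
Contribution = share × growth = 0.59 × 0.1 = 0.059 pp.

0.06 percentage points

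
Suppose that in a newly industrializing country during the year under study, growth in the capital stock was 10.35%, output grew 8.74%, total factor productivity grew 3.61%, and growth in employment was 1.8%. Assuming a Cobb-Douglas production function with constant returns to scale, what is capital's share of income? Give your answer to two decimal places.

Capital's share of income is 0.39.

gY = gA + α·gK + (1−α)·gL, so gY − gA − gL = α(gK − gL).
8.74 − 3.61 − 1.8 = α × (10.35 − 1.8).
3.33 = 8.55 α, so α = 0.3895.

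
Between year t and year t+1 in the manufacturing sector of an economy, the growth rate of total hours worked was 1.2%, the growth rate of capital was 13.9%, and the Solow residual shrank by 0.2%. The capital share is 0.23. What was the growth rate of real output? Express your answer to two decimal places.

Labor's share = 1 − 0.23 = 0.77.
Capital: 0.23 × 13.9 = 3.197 pp.
Total hours worked: 0.77 × 1.2 = 0.924 pp.
Output growth = -0.2 + 4.121 = 3.921%.

Real output growth was 3.92%.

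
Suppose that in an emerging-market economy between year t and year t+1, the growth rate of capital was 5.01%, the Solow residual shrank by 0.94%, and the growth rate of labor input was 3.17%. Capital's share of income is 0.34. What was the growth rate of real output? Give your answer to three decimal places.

Labor's share = 1 − 0.34 = 0.66.
Capital: 0.34 × 5.01 = 1.7034 pp.
Labor input: 0.66 × 3.17 = 2.0922 pp.
Output growth = -0.94 + 3.7956 = 2.8556%.

2.856%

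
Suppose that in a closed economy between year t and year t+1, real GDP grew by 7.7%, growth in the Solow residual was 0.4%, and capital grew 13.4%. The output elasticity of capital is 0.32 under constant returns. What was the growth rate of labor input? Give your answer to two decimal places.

4.43%

Labor's share = 1 − 0.32 = 0.68.
gY = gA + 0.32×13.4 + 0.68×g.
0.68×g = 7.7 − 0.4 − 4.288 = 3.012.
g = 3.012 / 0.68 = 4.4294%.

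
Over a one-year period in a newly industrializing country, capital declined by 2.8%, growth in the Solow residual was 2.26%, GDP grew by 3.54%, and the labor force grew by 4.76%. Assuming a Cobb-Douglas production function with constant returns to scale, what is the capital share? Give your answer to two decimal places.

The capital share is 0.46.

gY = gA + α·gK + (1−α)·gL, so gY − gA − gL = α(gK − gL).
3.54 − 2.26 − 4.76 = α × (-2.8 − 4.76).
-3.48 = -7.56 α, so α = 0.4603.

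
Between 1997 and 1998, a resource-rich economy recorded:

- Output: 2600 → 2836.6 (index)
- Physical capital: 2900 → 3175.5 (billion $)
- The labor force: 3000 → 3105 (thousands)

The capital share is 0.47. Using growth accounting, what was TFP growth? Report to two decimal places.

TFP grew 2.78%.

Output growth = (2836.6 − 2600) / 2600 = 9.1%.
Physical capital growth = (3175.5 − 2900) / 2900 = 9.5%.
The labor force growth = (3105 − 3000) / 3000 = 3.5%.
Labor's share = 1 − 0.47 = 0.53.
Physical capital: 0.47 × 9.5 = 4.465 pp.
The labor force: 0.53 × 3.5 = 1.855 pp.
TFP growth = 9.1 − 6.32 = 2.78%.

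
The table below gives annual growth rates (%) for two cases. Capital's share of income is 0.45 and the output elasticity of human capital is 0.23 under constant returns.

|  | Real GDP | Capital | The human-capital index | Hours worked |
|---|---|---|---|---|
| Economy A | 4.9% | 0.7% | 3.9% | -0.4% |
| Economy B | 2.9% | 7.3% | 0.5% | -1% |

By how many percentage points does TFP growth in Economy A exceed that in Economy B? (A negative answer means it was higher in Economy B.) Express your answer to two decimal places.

Labor's share = 1 − 0.45 − 0.23 = 0.32.
Economy A: TFP = 4.9 − 0.315 − 0.897 + 0.128 = 3.816%.
Economy B: TFP = 2.9 − 3.285 − 0.115 + 0.32 = -0.18%.
Difference = 3.816 − (-0.18) = 3.996 pp.

4.00 percentage points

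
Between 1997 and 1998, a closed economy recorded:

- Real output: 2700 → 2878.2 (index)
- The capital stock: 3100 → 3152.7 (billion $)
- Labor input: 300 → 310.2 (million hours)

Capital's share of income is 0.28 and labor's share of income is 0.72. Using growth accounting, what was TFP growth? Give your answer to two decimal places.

3.68%

Real output growth = (2878.2 − 2700) / 2700 = 6.6%.
The capital stock growth = (3152.7 − 3100) / 3100 = 1.7%.
Labor input growth = (310.2 − 300) / 300 = 3.4%.
Labor's share = 1 − 0.28 = 0.72.
The capital stock: 0.28 × 1.7 = 0.476 pp.
Labor input: 0.72 × 3.4 = 2.448 pp.
TFP growth = 6.6 − 2.924 = 3.676%.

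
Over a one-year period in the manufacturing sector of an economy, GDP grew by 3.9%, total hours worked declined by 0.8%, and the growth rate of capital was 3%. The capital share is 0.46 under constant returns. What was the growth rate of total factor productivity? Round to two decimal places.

2.95%

Labor's share = 1 − 0.46 = 0.54.
Capital: 0.46 × 3 = 1.38 pp.
Total hours worked: 0.54 × (-0.8) = -0.432 pp.
TFP growth = 3.9 − 0.948 = 2.952%.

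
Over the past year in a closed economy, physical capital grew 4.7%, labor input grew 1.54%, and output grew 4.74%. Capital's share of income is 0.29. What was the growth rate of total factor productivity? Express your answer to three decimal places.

Total factor productivity grew 2.284%.

Labor's share = 1 − 0.29 = 0.71.
Physical capital: 0.29 × 4.7 = 1.363 pp.
Labor input: 0.71 × 1.54 = 1.0934 pp.
TFP growth = 4.74 − 2.4564 = 2.2836%.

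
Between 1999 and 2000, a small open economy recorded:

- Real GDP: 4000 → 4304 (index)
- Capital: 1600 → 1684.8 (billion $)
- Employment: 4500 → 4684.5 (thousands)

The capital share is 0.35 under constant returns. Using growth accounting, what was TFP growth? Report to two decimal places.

TFP growth was 3.08%.

Real GDP growth = (4304 − 4000) / 4000 = 7.6%.
Capital growth = (1684.8 − 1600) / 1600 = 5.3%.
Employment growth = (4684.5 − 4500) / 4500 = 4.1%.
Labor's share = 1 − 0.35 = 0.65.
Capital: 0.35 × 5.3 = 1.855 pp.
Employment: 0.65 × 4.1 = 2.665 pp.
TFP growth = 7.6 − 4.52 = 3.08%.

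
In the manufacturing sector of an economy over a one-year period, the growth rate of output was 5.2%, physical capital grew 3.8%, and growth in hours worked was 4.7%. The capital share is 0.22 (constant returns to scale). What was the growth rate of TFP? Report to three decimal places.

0.698%

Labor's share = 1 − 0.22 = 0.78.
Physical capital: 0.22 × 3.8 = 0.836 pp.
Hours worked: 0.78 × 4.7 = 3.666 pp.
TFP growth = 5.2 − 4.502 = 0.698%.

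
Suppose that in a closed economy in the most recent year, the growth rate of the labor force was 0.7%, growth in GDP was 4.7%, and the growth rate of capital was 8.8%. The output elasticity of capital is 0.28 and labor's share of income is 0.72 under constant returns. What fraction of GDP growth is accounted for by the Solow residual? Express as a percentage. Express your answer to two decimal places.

36.85%

Labor's share = 1 − 0.28 = 0.72.
Capital: 0.28 × 8.8 = 2.464 pp.
The labor force: 0.72 × 0.7 = 0.504 pp.
TFP growth = 4.7 − 2.968 = 1.732%.
TFP share of growth = 1.732 / 4.7 × 100 = 36.8511%.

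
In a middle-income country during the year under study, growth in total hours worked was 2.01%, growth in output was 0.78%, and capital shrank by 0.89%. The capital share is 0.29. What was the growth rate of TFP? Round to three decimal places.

-0.389%

Labor's share = 1 − 0.29 = 0.71.
Capital: 0.29 × (-0.89) = -0.2581 pp.
Total hours worked: 0.71 × 2.01 = 1.4271 pp.
TFP growth = 0.78 − 1.169 = -0.389%.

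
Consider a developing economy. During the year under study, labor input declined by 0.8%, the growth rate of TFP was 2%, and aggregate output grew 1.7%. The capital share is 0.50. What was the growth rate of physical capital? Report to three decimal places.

Labor's share = 1 − 0.5 = 0.5.
gY = gA + 0.5×(-0.8) + 0.5×g.
0.5×g = 1.7 − 2 + 0.4 = 0.1.
g = 0.1 / 0.5 = 0.2%.

Physical capital grew 0.200%.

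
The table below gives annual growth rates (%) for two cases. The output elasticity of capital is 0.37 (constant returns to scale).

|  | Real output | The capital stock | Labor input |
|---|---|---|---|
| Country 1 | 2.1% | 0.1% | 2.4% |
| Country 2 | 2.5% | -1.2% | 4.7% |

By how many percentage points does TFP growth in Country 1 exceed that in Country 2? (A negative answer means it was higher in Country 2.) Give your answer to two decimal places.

0.57 percentage points

Labor's share = 1 − 0.37 = 0.63.
Country 1: TFP = 2.1 − 0.037 − 1.512 = 0.551%.
Country 2: TFP = 2.5 + 0.444 − 2.961 = -0.017%.
Difference = 0.551 − (-0.017) = 0.568 pp.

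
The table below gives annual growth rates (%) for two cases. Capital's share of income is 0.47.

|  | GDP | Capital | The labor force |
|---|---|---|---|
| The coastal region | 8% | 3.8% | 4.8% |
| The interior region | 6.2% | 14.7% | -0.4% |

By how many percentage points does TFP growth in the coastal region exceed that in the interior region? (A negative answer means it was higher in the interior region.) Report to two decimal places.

4.17 percentage points

Labor's share = 1 − 0.47 = 0.53.
The coastal region: TFP = 8 − 1.786 − 2.544 = 3.67%.
The interior region: TFP = 6.2 − 6.909 + 0.212 = -0.497%.
Difference = 3.67 − (-0.497) = 4.167 pp.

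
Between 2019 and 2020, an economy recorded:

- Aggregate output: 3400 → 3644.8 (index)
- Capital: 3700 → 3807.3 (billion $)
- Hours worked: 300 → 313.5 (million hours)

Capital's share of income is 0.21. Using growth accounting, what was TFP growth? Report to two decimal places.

3.04%

Aggregate output growth = (3644.8 − 3400) / 3400 = 7.2%.
Capital growth = (3807.3 − 3700) / 3700 = 2.9%.
Hours worked growth = (313.5 − 300) / 300 = 4.5%.
Labor's share = 1 − 0.21 = 0.79.
Capital: 0.21 × 2.9 = 0.609 pp.
Hours worked: 0.79 × 4.5 = 3.555 pp.
TFP growth = 7.2 − 4.164 = 3.036%.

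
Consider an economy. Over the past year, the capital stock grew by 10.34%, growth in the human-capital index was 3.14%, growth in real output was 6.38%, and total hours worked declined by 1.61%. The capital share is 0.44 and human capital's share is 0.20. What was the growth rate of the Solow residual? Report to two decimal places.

Labor's share = 1 − 0.44 − 0.2 = 0.36.
The capital stock: 0.44 × 10.34 = 4.5496 pp.
The human-capital index: 0.2 × 3.14 = 0.628 pp.
Total hours worked: 0.36 × (-1.61) = -0.5796 pp.
TFP growth = 6.38 − 4.598 = 1.782%.

1.78%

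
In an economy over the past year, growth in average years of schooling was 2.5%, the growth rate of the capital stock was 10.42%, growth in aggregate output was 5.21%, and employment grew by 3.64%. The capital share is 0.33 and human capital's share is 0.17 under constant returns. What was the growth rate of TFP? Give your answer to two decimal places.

Labor's share = 1 − 0.33 − 0.17 = 0.5.
The capital stock: 0.33 × 10.42 = 3.4386 pp.
Average years of schooling: 0.17 × 2.5 = 0.425 pp.
Employment: 0.5 × 3.64 = 1.82 pp.
TFP growth = 5.21 − 5.6836 = -0.4736%.

-0.47%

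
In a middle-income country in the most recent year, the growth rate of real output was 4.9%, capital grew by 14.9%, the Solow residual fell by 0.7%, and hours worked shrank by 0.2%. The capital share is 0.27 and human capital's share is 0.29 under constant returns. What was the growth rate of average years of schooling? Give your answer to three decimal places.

Labor's share = 1 − 0.27 − 0.29 = 0.44.
gY = gA + 0.27×14.9 + 0.44×(-0.2) + 0.29×g.
0.29×g = 4.9 + 0.7 − 3.935 = 1.665.
g = 1.665 / 0.29 = 5.74138%.

5.741%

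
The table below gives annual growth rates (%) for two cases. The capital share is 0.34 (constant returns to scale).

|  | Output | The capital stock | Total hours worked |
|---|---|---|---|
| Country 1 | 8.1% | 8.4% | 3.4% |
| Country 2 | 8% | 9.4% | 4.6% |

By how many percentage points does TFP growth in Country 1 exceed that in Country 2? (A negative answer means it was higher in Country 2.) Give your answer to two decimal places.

1.23 percentage points

Labor's share = 1 − 0.34 = 0.66.
Country 1: TFP = 8.1 − 2.856 − 2.244 = 3%.
Country 2: TFP = 8 − 3.196 − 3.036 = 1.768%.
Difference = 3 − (1.768) = 1.232 pp.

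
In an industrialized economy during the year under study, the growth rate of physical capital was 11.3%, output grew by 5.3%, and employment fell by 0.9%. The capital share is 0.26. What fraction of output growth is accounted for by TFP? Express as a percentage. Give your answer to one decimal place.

Labor's share = 1 − 0.26 = 0.74.
Physical capital: 0.26 × 11.3 = 2.938 pp.
Employment: 0.74 × (-0.9) = -0.666 pp.
TFP growth = 5.3 − 2.272 = 3.028%.
TFP share of growth = 3.028 / 5.3 × 100 = 57.132%.

TFP accounted for 57.1% of growth.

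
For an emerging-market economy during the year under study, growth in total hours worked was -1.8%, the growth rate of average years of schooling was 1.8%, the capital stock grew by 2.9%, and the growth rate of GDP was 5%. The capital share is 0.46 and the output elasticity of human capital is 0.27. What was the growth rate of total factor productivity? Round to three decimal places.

Labor's share = 1 − 0.46 − 0.27 = 0.27.
The capital stock: 0.46 × 2.9 = 1.334 pp.
Average years of schooling: 0.27 × 1.8 = 0.486 pp.
Total hours worked: 0.27 × (-1.8) = -0.486 pp.
TFP growth = 5 − 1.334 = 3.666%.

Total factor productivity grew 3.666%.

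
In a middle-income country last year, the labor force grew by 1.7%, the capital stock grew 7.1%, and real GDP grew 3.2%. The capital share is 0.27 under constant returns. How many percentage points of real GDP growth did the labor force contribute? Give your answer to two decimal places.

1.24

Labor's share = 1 − 0.27 = 0.73.
Contribution = share × growth = 0.73 × 1.7 = 1.241 pp.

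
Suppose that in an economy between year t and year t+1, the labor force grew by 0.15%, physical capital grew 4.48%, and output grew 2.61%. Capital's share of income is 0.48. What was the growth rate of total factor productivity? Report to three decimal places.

Labor's share = 1 − 0.48 = 0.52.
Physical capital: 0.48 × 4.48 = 2.1504 pp.
The labor force: 0.52 × 0.15 = 0.078 pp.
TFP growth = 2.61 − 2.2284 = 0.3816%.

0.382%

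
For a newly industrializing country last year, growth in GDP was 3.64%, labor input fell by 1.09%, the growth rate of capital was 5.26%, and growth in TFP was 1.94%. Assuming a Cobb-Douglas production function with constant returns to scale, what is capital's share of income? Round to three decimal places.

Capital's share of income is 0.439.

gY = gA + α·gK + (1−α)·gL, so gY − gA − gL = α(gK − gL).
3.64 − 1.94 + 1.09 = α × (5.26 − (-1.09)).
2.79 = 6.35 α, so α = 0.43937.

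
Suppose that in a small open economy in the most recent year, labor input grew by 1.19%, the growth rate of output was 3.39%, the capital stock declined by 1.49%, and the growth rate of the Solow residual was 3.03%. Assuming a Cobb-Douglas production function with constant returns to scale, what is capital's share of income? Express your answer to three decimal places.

gY = gA + α·gK + (1−α)·gL, so gY − gA − gL = α(gK − gL).
3.39 − 3.03 − 1.19 = α × (-1.49 − 1.19).
-0.83 = -2.68 α, so α = 0.3097.

Capital's share of income is 0.310.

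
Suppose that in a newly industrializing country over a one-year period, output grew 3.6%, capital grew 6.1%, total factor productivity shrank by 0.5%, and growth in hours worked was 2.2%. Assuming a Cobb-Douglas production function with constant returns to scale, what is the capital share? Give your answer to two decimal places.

The capital share is 0.49.

gY = gA + α·gK + (1−α)·gL, so gY − gA − gL = α(gK − gL).
3.6 + 0.5 − 2.2 = α × (6.1 − 2.2).
1.9 = 3.9 α, so α = 0.4872.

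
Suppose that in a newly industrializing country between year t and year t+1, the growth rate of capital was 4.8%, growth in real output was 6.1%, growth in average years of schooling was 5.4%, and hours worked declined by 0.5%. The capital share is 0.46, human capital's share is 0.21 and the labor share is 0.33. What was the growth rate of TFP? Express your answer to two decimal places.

Labor's share = 1 − 0.46 − 0.21 = 0.33.
Capital: 0.46 × 4.8 = 2.208 pp.
Average years of schooling: 0.21 × 5.4 = 1.134 pp.
Hours worked: 0.33 × (-0.5) = -0.165 pp.
TFP growth = 6.1 − 3.177 = 2.923%.

TFP grew 2.92%.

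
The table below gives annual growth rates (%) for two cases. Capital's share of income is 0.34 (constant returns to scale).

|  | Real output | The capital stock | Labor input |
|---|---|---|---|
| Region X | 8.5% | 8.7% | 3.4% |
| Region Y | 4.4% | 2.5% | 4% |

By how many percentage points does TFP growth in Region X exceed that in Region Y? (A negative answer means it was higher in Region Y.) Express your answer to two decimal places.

2.39 percentage points

Labor's share = 1 − 0.34 = 0.66.
Region X: TFP = 8.5 − 2.958 − 2.244 = 3.298%.
Region Y: TFP = 4.4 − 0.85 − 2.64 = 0.91%.
Difference = 3.298 − (0.91) = 2.388 pp.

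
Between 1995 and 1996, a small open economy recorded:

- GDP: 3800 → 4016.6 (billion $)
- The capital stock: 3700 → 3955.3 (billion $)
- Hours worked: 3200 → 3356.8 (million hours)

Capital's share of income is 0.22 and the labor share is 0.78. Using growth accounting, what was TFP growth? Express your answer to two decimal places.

GDP growth = (4016.6 − 3800) / 3800 = 5.7%.
The capital stock growth = (3955.3 − 3700) / 3700 = 6.9%.
Hours worked growth = (3356.8 − 3200) / 3200 = 4.9%.
Labor's share = 1 − 0.22 = 0.78.
The capital stock: 0.22 × 6.9 = 1.518 pp.
Hours worked: 0.78 × 4.9 = 3.822 pp.
TFP growth = 5.7 − 5.34 = 0.36%.

0.36%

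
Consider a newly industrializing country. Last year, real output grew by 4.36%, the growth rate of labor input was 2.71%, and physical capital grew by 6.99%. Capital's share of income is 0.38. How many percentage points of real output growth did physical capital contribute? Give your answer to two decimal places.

2.66 pp

Contribution = share × growth = 0.38 × 6.99 = 2.6562 pp.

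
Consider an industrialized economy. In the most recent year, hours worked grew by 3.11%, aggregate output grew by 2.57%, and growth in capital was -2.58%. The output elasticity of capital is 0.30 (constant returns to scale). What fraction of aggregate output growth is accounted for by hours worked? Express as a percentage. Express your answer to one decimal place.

Hours worked accounted for 84.7% of growth.

Labor's share = 1 − 0.3 = 0.7.
Hours worked contributed 0.7 × 3.11 = 2.177 pp.
Share of growth = 2.177 / 2.57 × 100 = 84.708%.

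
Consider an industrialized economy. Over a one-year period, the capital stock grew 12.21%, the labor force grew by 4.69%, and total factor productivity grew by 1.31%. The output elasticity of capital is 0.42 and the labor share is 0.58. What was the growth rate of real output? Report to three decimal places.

Labor's share = 1 − 0.42 = 0.58.
The capital stock: 0.42 × 12.21 = 5.1282 pp.
The labor force: 0.58 × 4.69 = 2.7202 pp.
Output growth = 1.31 + 7.8484 = 9.1584%.

9.158%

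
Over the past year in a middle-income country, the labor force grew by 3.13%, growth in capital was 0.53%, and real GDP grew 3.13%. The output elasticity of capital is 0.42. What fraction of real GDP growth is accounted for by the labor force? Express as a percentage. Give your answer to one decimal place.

The labor force accounted for 58.0% of growth.

Labor's share = 1 − 0.42 = 0.58.
The labor force contributed 0.58 × 3.13 = 1.8154 pp.
Share of growth = 1.8154 / 3.13 × 100 = 58%.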